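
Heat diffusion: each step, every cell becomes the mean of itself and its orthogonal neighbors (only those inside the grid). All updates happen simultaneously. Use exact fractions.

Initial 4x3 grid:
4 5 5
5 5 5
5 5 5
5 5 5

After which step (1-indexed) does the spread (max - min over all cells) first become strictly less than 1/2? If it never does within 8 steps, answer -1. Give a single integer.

Answer: 1

Derivation:
Step 1: max=5, min=14/3, spread=1/3
  -> spread < 1/2 first at step 1
Step 2: max=5, min=85/18, spread=5/18
Step 3: max=5, min=1039/216, spread=41/216
Step 4: max=5, min=125383/25920, spread=4217/25920
Step 5: max=35921/7200, min=7566851/1555200, spread=38417/311040
Step 6: max=717403/144000, min=455359789/93312000, spread=1903471/18662400
Step 7: max=21484241/4320000, min=27392610911/5598720000, spread=18038617/223948800
Step 8: max=1931073241/388800000, min=1646347817149/335923200000, spread=883978523/13436928000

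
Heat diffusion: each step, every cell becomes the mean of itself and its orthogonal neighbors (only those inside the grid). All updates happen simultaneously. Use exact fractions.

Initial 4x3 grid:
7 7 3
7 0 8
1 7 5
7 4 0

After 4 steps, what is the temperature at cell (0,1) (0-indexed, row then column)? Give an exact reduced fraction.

Step 1: cell (0,1) = 17/4
Step 2: cell (0,1) = 461/80
Step 3: cell (0,1) = 7901/1600
Step 4: cell (0,1) = 165693/32000
Full grid after step 4:
  8049/1600 165693/32000 23497/4800
  120361/24000 187611/40000 29059/6000
  321703/72000 68801/15000 76957/18000
  47987/10800 598021/144000 91999/21600

Answer: 165693/32000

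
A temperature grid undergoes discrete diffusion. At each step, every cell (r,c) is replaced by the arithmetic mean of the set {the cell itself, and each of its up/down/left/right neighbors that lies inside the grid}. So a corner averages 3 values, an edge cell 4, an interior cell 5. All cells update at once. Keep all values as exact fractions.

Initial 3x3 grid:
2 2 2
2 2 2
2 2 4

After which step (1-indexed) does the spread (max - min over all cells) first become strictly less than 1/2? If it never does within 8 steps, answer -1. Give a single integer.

Answer: 3

Derivation:
Step 1: max=8/3, min=2, spread=2/3
Step 2: max=23/9, min=2, spread=5/9
Step 3: max=257/108, min=2, spread=41/108
  -> spread < 1/2 first at step 3
Step 4: max=15091/6480, min=371/180, spread=347/1296
Step 5: max=884537/388800, min=3757/1800, spread=2921/15552
Step 6: max=52484539/23328000, min=457483/216000, spread=24611/186624
Step 7: max=3118082033/1399680000, min=10376741/4860000, spread=207329/2239488
Step 8: max=185991552451/83980800000, min=557201599/259200000, spread=1746635/26873856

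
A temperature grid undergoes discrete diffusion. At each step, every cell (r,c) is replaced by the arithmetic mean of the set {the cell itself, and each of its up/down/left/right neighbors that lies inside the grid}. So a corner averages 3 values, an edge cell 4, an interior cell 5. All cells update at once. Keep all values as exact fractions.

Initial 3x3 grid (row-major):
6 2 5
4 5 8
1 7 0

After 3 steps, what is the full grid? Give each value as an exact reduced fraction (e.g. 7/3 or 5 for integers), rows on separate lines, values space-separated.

Answer: 1577/360 10679/2400 214/45
619/150 9021/2000 10879/2400
331/80 6661/1600 361/80

Derivation:
After step 1:
  4 9/2 5
  4 26/5 9/2
  4 13/4 5
After step 2:
  25/6 187/40 14/3
  43/10 429/100 197/40
  15/4 349/80 17/4
After step 3:
  1577/360 10679/2400 214/45
  619/150 9021/2000 10879/2400
  331/80 6661/1600 361/80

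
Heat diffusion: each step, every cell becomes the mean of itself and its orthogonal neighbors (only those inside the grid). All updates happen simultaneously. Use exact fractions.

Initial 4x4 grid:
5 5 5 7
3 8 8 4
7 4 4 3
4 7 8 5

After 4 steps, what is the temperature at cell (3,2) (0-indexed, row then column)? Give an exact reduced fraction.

Step 1: cell (3,2) = 6
Step 2: cell (3,2) = 1349/240
Step 3: cell (3,2) = 39797/7200
Step 4: cell (3,2) = 236011/43200
Full grid after step 4:
  351359/64800 148579/27000 37747/6750 179479/32400
  1163597/216000 997193/180000 496747/90000 586357/108000
  132349/24000 20669/3750 197161/36000 115109/21600
  5981/1080 44813/8000 236011/43200 345227/64800

Answer: 236011/43200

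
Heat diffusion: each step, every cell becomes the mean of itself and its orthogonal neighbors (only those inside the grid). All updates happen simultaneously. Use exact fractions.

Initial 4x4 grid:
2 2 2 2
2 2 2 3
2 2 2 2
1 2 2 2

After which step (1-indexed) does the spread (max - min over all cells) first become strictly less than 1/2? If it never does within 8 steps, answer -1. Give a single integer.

Step 1: max=7/3, min=5/3, spread=2/3
Step 2: max=271/120, min=31/18, spread=193/360
Step 3: max=2371/1080, min=391/216, spread=52/135
  -> spread < 1/2 first at step 3
Step 4: max=232843/108000, min=11917/6480, spread=102679/324000
Step 5: max=2082643/972000, min=1824767/972000, spread=64469/243000
Step 6: max=61834387/29160000, min=55349291/29160000, spread=810637/3645000
Step 7: max=1842875101/874800000, min=335876977/174960000, spread=20436277/109350000
Step 8: max=54898630891/26244000000, min=10155469831/5248800000, spread=515160217/3280500000

Answer: 3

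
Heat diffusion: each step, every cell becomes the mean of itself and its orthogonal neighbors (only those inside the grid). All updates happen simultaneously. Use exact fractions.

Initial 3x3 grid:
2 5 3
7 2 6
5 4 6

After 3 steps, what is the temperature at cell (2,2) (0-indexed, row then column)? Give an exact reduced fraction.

Step 1: cell (2,2) = 16/3
Step 2: cell (2,2) = 83/18
Step 3: cell (2,2) = 5149/1080
Full grid after step 3:
  2317/540 1823/450 9373/2160
  5153/1200 4547/1000 20887/4800
  10193/2160 65261/14400 5149/1080

Answer: 5149/1080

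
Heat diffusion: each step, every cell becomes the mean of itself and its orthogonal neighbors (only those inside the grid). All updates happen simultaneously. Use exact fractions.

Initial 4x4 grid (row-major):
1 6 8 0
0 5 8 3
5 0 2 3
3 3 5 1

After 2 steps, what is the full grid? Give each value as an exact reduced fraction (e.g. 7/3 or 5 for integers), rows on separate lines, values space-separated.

Answer: 121/36 499/120 581/120 38/9
653/240 79/20 108/25 877/240
137/48 303/100 84/25 247/80
101/36 73/24 121/40 8/3

Derivation:
After step 1:
  7/3 5 11/2 11/3
  11/4 19/5 26/5 7/2
  2 3 18/5 9/4
  11/3 11/4 11/4 3
After step 2:
  121/36 499/120 581/120 38/9
  653/240 79/20 108/25 877/240
  137/48 303/100 84/25 247/80
  101/36 73/24 121/40 8/3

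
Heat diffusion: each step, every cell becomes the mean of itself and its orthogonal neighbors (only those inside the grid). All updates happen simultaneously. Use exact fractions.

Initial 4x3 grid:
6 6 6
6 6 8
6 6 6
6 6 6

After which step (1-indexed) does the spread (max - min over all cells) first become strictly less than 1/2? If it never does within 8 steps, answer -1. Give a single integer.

Step 1: max=20/3, min=6, spread=2/3
Step 2: max=391/60, min=6, spread=31/60
Step 3: max=3451/540, min=6, spread=211/540
  -> spread < 1/2 first at step 3
Step 4: max=340897/54000, min=5447/900, spread=14077/54000
Step 5: max=3056407/486000, min=327683/54000, spread=5363/24300
Step 6: max=91220809/14580000, min=182869/30000, spread=93859/583200
Step 7: max=5459074481/874800000, min=296936467/48600000, spread=4568723/34992000
Step 8: max=326708435629/52488000000, min=8929618889/1458000000, spread=8387449/83980800

Answer: 3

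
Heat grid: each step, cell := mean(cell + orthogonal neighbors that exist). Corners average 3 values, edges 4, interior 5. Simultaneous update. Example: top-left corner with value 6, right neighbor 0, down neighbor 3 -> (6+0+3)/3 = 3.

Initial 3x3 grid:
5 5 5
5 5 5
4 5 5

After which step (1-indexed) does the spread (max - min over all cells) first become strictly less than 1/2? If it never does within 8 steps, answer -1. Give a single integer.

Step 1: max=5, min=14/3, spread=1/3
  -> spread < 1/2 first at step 1
Step 2: max=5, min=85/18, spread=5/18
Step 3: max=5, min=1039/216, spread=41/216
Step 4: max=1789/360, min=62669/12960, spread=347/2592
Step 5: max=17843/3600, min=3781063/777600, spread=2921/31104
Step 6: max=2134517/432000, min=227451461/46656000, spread=24611/373248
Step 7: max=47943259/9720000, min=13678077967/2799360000, spread=207329/4478976
Step 8: max=2553198401/518400000, min=821778047549/167961600000, spread=1746635/53747712

Answer: 1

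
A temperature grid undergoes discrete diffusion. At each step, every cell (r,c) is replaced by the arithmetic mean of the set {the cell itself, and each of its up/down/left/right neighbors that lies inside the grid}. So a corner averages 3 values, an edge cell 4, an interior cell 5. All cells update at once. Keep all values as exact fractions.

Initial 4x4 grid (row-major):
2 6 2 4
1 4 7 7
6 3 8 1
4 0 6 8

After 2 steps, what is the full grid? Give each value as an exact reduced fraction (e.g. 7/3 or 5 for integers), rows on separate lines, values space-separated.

After step 1:
  3 7/2 19/4 13/3
  13/4 21/5 28/5 19/4
  7/2 21/5 5 6
  10/3 13/4 11/2 5
After step 2:
  13/4 309/80 1091/240 83/18
  279/80 83/20 243/50 1241/240
  857/240 403/100 263/50 83/16
  121/36 977/240 75/16 11/2

Answer: 13/4 309/80 1091/240 83/18
279/80 83/20 243/50 1241/240
857/240 403/100 263/50 83/16
121/36 977/240 75/16 11/2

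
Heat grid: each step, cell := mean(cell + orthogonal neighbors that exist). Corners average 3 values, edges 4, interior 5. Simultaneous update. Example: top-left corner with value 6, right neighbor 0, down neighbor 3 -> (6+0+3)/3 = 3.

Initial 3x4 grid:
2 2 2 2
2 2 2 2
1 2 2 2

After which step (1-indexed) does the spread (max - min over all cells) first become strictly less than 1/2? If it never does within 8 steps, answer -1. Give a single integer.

Answer: 1

Derivation:
Step 1: max=2, min=5/3, spread=1/3
  -> spread < 1/2 first at step 1
Step 2: max=2, min=31/18, spread=5/18
Step 3: max=2, min=391/216, spread=41/216
Step 4: max=2, min=47623/25920, spread=4217/25920
Step 5: max=14321/7200, min=2901251/1555200, spread=38417/311040
Step 6: max=285403/144000, min=175423789/93312000, spread=1903471/18662400
Step 7: max=8524241/4320000, min=10596450911/5598720000, spread=18038617/223948800
Step 8: max=764673241/388800000, min=638578217149/335923200000, spread=883978523/13436928000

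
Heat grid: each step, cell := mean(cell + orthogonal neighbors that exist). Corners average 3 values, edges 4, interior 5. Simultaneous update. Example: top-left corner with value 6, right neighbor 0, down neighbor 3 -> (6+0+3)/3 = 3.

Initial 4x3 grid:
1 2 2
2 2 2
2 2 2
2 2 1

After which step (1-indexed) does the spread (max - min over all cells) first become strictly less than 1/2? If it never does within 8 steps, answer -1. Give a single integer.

Answer: 1

Derivation:
Step 1: max=2, min=5/3, spread=1/3
  -> spread < 1/2 first at step 1
Step 2: max=31/16, min=31/18, spread=31/144
Step 3: max=137/72, min=391/216, spread=5/54
Step 4: max=3019/1600, min=47623/25920, spread=803/16200
Step 5: max=973529/518400, min=2884187/1555200, spread=91/3888
Step 6: max=24284119/12960000, min=173740933/93312000, spread=5523619/466560000
Step 7: max=1164358583/622080000, min=10446427247/5598720000, spread=205/34992
Step 8: max=209464565791/111974400000, min=627409497373/335923200000, spread=4921/1679616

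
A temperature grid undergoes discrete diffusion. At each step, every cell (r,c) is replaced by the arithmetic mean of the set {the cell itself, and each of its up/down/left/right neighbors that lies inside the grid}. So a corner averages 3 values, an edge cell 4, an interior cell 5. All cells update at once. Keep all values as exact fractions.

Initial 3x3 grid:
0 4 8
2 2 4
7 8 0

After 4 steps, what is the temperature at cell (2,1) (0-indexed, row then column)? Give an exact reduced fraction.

Answer: 703199/172800

Derivation:
Step 1: cell (2,1) = 17/4
Step 2: cell (2,1) = 215/48
Step 3: cell (2,1) = 11677/2880
Step 4: cell (2,1) = 703199/172800
Full grid after step 4:
  3341/960 320237/86400 24863/6480
  644549/172800 951/250 347537/86400
  25273/6480 703199/172800 35179/8640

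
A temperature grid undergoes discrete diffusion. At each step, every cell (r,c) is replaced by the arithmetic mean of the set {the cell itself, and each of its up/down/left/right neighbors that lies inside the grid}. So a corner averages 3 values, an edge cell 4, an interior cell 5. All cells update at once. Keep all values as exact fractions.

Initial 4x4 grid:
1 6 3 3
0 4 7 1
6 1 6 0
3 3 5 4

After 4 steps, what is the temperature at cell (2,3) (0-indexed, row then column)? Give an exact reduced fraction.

Step 1: cell (2,3) = 11/4
Step 2: cell (2,3) = 123/40
Step 3: cell (2,3) = 267/80
Step 4: cell (2,3) = 8117/2400
Full grid after step 4:
  104119/32400 729593/216000 752609/216000 220481/64800
  691553/216000 309703/90000 628103/180000 366037/108000
  26731/8000 13791/4000 17759/5000 8117/2400
  72823/21600 128117/36000 25333/7200 1867/540

Answer: 8117/2400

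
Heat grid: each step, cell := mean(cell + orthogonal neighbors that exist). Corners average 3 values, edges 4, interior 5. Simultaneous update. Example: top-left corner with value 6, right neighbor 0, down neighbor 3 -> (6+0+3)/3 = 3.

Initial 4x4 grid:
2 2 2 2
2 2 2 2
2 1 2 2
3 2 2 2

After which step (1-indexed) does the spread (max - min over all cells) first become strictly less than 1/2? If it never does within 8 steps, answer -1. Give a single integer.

Step 1: max=7/3, min=9/5, spread=8/15
Step 2: max=19/9, min=47/25, spread=52/225
  -> spread < 1/2 first at step 2
Step 3: max=278/135, min=481/250, spread=913/6750
Step 4: max=32651/16200, min=1947/1000, spread=1387/20250
Step 5: max=973379/486000, min=440203/225000, spread=563513/12150000
Step 6: max=29017157/14580000, min=8819909/4500000, spread=1377037/45562500
Step 7: max=868332707/437400000, min=212054369/108000000, spread=190250251/8748000000
Step 8: max=25988001401/13122000000, min=954620657/486000000, spread=106621831/6561000000

Answer: 2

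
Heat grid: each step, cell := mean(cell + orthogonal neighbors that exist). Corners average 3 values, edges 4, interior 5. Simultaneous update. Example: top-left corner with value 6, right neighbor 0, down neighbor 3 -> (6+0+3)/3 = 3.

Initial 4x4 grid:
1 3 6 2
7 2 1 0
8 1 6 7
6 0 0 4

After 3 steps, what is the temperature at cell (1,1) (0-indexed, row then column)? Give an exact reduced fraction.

Answer: 5017/1500

Derivation:
Step 1: cell (1,1) = 14/5
Step 2: cell (1,1) = 167/50
Step 3: cell (1,1) = 5017/1500
Full grid after step 3:
  493/135 5893/1800 5227/1800 1259/432
  7063/1800 5017/1500 18541/6000 21673/7200
  7153/1800 20947/6000 4639/1500 23689/7200
  8329/2160 23527/7200 22519/7200 86/27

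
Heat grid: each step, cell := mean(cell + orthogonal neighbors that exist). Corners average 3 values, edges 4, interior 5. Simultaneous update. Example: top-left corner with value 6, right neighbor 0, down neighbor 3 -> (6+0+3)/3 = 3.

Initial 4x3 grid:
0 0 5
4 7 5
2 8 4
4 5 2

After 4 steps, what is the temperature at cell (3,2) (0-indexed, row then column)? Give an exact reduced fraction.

Answer: 116977/25920

Derivation:
Step 1: cell (3,2) = 11/3
Step 2: cell (3,2) = 79/18
Step 3: cell (3,2) = 9667/2160
Step 4: cell (3,2) = 116977/25920
Full grid after step 4:
  8729/2592 155207/43200 5029/1296
  160687/43200 143423/36000 22739/5400
  35671/8640 313181/72000 604/135
  111427/25920 152477/34560 116977/25920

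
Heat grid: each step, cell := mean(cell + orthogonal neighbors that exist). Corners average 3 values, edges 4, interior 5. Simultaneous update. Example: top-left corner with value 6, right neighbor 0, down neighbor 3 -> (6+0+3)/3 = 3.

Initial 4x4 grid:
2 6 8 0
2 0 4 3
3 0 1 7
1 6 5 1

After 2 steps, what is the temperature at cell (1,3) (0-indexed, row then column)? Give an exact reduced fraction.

Answer: 401/120

Derivation:
Step 1: cell (1,3) = 7/2
Step 2: cell (1,3) = 401/120
Full grid after step 2:
  109/36 427/120 461/120 35/9
  539/240 267/100 17/5 401/120
  103/48 123/50 297/100 427/120
  47/18 139/48 839/240 127/36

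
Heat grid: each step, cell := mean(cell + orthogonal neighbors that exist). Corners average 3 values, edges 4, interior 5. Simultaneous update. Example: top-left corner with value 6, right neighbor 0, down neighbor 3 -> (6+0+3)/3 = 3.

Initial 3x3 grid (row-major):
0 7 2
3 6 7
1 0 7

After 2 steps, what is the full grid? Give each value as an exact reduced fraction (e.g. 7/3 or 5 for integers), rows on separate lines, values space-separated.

After step 1:
  10/3 15/4 16/3
  5/2 23/5 11/2
  4/3 7/2 14/3
After step 2:
  115/36 1021/240 175/36
  353/120 397/100 201/40
  22/9 141/40 41/9

Answer: 115/36 1021/240 175/36
353/120 397/100 201/40
22/9 141/40 41/9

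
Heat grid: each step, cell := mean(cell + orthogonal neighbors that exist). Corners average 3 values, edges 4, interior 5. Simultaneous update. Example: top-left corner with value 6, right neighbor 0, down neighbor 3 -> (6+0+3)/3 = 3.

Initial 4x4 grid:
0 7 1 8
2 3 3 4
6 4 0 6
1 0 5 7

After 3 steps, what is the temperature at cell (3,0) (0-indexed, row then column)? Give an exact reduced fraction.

Answer: 2893/1080

Derivation:
Step 1: cell (3,0) = 7/3
Step 2: cell (3,0) = 97/36
Step 3: cell (3,0) = 2893/1080
Full grid after step 3:
  1153/360 3821/1200 14203/3600 2213/540
  869/300 3333/1000 1304/375 15733/3600
  53/18 1733/600 15/4 1633/400
  2893/1080 2201/720 1393/400 389/90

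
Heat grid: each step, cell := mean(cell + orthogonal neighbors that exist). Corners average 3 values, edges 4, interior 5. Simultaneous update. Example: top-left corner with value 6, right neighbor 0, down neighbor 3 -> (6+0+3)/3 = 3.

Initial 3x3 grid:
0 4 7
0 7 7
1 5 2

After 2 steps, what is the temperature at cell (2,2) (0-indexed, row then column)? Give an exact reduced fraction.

Step 1: cell (2,2) = 14/3
Step 2: cell (2,2) = 85/18
Full grid after step 2:
  47/18 493/120 65/12
  149/60 103/25 1261/240
  31/12 901/240 85/18

Answer: 85/18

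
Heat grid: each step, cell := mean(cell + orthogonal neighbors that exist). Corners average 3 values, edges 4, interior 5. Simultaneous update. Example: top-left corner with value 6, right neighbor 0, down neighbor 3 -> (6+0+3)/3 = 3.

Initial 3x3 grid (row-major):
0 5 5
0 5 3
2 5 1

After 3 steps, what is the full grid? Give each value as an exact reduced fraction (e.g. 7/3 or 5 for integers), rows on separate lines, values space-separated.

Answer: 2903/1080 5103/1600 7781/2160
12409/4800 18599/6000 25001/7200
1409/540 42877/14400 2377/720

Derivation:
After step 1:
  5/3 15/4 13/3
  7/4 18/5 7/2
  7/3 13/4 3
After step 2:
  43/18 267/80 139/36
  187/80 317/100 433/120
  22/9 731/240 13/4
After step 3:
  2903/1080 5103/1600 7781/2160
  12409/4800 18599/6000 25001/7200
  1409/540 42877/14400 2377/720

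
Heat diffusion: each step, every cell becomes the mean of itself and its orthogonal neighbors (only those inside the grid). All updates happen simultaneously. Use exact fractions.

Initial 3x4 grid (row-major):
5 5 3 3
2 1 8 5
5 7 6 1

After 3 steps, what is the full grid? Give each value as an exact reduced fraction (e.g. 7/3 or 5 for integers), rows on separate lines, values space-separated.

Answer: 159/40 3213/800 31147/7200 4493/1080
57869/14400 26521/6000 26221/6000 63629/14400
4763/1080 32317/7200 3783/800 179/40

Derivation:
After step 1:
  4 7/2 19/4 11/3
  13/4 23/5 23/5 17/4
  14/3 19/4 11/2 4
After step 2:
  43/12 337/80 991/240 38/9
  991/240 207/50 237/50 991/240
  38/9 1171/240 377/80 55/12
After step 3:
  159/40 3213/800 31147/7200 4493/1080
  57869/14400 26521/6000 26221/6000 63629/14400
  4763/1080 32317/7200 3783/800 179/40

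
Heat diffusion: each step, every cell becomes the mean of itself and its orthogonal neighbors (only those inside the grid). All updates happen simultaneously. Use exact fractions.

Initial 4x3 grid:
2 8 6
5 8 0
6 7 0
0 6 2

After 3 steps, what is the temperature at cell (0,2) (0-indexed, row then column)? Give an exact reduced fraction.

Answer: 10111/2160

Derivation:
Step 1: cell (0,2) = 14/3
Step 2: cell (0,2) = 85/18
Step 3: cell (0,2) = 10111/2160
Full grid after step 3:
  3797/720 3709/720 10111/2160
  2453/480 2863/600 6239/1440
  2191/480 1039/240 5273/1440
  171/40 10963/2880 3707/1080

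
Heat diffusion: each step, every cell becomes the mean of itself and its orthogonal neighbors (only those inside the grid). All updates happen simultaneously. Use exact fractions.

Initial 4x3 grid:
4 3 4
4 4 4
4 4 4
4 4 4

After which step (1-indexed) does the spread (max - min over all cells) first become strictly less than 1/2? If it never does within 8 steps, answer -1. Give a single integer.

Answer: 1

Derivation:
Step 1: max=4, min=11/3, spread=1/3
  -> spread < 1/2 first at step 1
Step 2: max=4, min=893/240, spread=67/240
Step 3: max=4, min=8203/2160, spread=437/2160
Step 4: max=3991/1000, min=3298469/864000, spread=29951/172800
Step 5: max=13421/3375, min=29888179/7776000, spread=206761/1555200
Step 6: max=21434329/5400000, min=11985404429/3110400000, spread=14430763/124416000
Step 7: max=1710347273/432000000, min=721388258311/186624000000, spread=139854109/1492992000
Step 8: max=153668771023/38880000000, min=43367288109749/11197440000000, spread=7114543559/89579520000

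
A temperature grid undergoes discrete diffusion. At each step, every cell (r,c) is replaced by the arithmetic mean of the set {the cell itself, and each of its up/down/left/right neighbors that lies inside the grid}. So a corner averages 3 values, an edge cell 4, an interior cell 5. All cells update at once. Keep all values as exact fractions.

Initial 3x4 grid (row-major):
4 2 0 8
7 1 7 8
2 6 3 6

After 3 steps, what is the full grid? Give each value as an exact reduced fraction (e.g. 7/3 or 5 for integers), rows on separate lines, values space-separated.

After step 1:
  13/3 7/4 17/4 16/3
  7/2 23/5 19/5 29/4
  5 3 11/2 17/3
After step 2:
  115/36 56/15 227/60 101/18
  523/120 333/100 127/25 441/80
  23/6 181/40 539/120 221/36
After step 3:
  4063/1080 12637/3600 16387/3600 10733/2160
  26489/7200 1577/375 8879/2000 8937/1600
  763/180 809/200 4553/900 11623/2160

Answer: 4063/1080 12637/3600 16387/3600 10733/2160
26489/7200 1577/375 8879/2000 8937/1600
763/180 809/200 4553/900 11623/2160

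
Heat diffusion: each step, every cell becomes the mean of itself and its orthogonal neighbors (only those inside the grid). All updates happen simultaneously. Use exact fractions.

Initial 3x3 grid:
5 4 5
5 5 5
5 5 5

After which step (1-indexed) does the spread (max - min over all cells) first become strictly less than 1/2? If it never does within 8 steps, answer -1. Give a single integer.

Answer: 1

Derivation:
Step 1: max=5, min=14/3, spread=1/3
  -> spread < 1/2 first at step 1
Step 2: max=5, min=1133/240, spread=67/240
Step 3: max=993/200, min=10363/2160, spread=1807/10800
Step 4: max=26639/5400, min=4162037/864000, spread=33401/288000
Step 5: max=2656609/540000, min=37650067/7776000, spread=3025513/38880000
Step 6: max=141244051/28800000, min=15087073133/3110400000, spread=53531/995328
Step 7: max=38088883949/7776000000, min=907087074151/186624000000, spread=450953/11943936
Step 8: max=4564591389481/933120000000, min=54478296439397/11197440000000, spread=3799043/143327232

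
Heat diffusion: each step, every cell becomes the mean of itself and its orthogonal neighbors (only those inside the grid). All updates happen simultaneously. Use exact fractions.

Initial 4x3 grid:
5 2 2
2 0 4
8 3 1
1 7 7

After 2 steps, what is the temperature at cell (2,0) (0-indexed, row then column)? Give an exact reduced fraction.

Answer: 983/240

Derivation:
Step 1: cell (2,0) = 7/2
Step 2: cell (2,0) = 983/240
Full grid after step 2:
  3 607/240 20/9
  249/80 11/4 311/120
  983/240 71/20 143/40
  40/9 559/120 53/12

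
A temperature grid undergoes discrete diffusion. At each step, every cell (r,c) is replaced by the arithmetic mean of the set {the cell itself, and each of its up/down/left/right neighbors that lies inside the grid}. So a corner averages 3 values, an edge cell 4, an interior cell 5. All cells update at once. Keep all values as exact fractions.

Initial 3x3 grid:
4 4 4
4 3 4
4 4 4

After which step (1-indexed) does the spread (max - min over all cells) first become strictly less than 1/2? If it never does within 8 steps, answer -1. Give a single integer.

Step 1: max=4, min=15/4, spread=1/4
  -> spread < 1/2 first at step 1
Step 2: max=311/80, min=94/25, spread=51/400
Step 3: max=1393/360, min=18377/4800, spread=589/14400
Step 4: max=1110919/288000, min=115057/30000, spread=31859/1440000
Step 5: max=6935279/1800000, min=66428393/17280000, spread=751427/86400000
Step 6: max=3992136871/1036800000, min=415365313/108000000, spread=23149331/5184000000
Step 7: max=24945068111/6480000000, min=239349345737/62208000000, spread=616540643/311040000000
Step 8: max=14365987991239/3732480000000, min=1496087546017/388800000000, spread=17737747379/18662400000000

Answer: 1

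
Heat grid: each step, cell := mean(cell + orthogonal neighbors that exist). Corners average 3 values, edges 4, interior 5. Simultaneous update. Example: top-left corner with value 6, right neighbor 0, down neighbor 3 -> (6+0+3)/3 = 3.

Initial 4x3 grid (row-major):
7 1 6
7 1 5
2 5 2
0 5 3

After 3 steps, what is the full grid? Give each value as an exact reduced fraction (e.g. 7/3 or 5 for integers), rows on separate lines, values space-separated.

After step 1:
  5 15/4 4
  17/4 19/5 7/2
  7/2 3 15/4
  7/3 13/4 10/3
After step 2:
  13/3 331/80 15/4
  331/80 183/50 301/80
  157/48 173/50 163/48
  109/36 143/48 31/9
After step 3:
  1513/360 19057/4800 233/60
  9241/2400 7663/2000 8741/2400
  25013/7200 20119/6000 25313/7200
  167/54 46481/14400 707/216

Answer: 1513/360 19057/4800 233/60
9241/2400 7663/2000 8741/2400
25013/7200 20119/6000 25313/7200
167/54 46481/14400 707/216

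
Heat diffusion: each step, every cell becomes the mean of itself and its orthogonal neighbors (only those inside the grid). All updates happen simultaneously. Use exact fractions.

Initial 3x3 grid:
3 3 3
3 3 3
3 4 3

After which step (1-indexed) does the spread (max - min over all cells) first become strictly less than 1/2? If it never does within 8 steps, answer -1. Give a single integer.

Step 1: max=10/3, min=3, spread=1/3
  -> spread < 1/2 first at step 1
Step 2: max=787/240, min=3, spread=67/240
Step 3: max=6917/2160, min=607/200, spread=1807/10800
Step 4: max=2749963/864000, min=16561/5400, spread=33401/288000
Step 5: max=24557933/7776000, min=1663391/540000, spread=3025513/38880000
Step 6: max=9796126867/3110400000, min=89155949/28800000, spread=53531/995328
Step 7: max=585904925849/186624000000, min=24119116051/7776000000, spread=450953/11943936
Step 8: max=35101223560603/11197440000000, min=2900368610519/933120000000, spread=3799043/143327232

Answer: 1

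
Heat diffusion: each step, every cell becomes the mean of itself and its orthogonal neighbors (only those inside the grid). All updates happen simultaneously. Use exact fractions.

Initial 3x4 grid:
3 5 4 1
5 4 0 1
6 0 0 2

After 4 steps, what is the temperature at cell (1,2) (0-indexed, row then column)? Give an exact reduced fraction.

Answer: 62321/30000

Derivation:
Step 1: cell (1,2) = 9/5
Step 2: cell (1,2) = 43/25
Step 3: cell (1,2) = 2063/1000
Step 4: cell (1,2) = 62321/30000
Full grid after step 4:
  234941/64800 336271/108000 87707/36000 10433/5400
  492073/144000 175367/60000 62321/30000 120949/72000
  206641/64800 279521/108000 7523/4000 7733/5400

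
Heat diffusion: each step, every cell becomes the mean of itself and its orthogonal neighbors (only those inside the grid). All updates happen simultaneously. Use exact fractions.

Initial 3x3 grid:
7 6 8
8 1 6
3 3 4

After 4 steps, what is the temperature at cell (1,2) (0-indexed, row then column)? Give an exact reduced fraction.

Step 1: cell (1,2) = 19/4
Step 2: cell (1,2) = 411/80
Step 3: cell (1,2) = 23077/4800
Step 4: cell (1,2) = 475673/96000
Full grid after step 4:
  231257/43200 2350091/432000 685571/129600
  4342057/864000 1754159/360000 475673/96000
  293023/64800 1302019/288000 288923/64800

Answer: 475673/96000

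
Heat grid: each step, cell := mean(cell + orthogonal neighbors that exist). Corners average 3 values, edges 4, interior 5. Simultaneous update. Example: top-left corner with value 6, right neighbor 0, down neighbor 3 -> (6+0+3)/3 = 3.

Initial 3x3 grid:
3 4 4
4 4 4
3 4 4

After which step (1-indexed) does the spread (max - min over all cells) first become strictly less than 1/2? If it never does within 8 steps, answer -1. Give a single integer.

Answer: 2

Derivation:
Step 1: max=4, min=7/2, spread=1/2
Step 2: max=4, min=131/36, spread=13/36
  -> spread < 1/2 first at step 2
Step 3: max=565/144, min=5323/1440, spread=109/480
Step 4: max=14039/3600, min=97051/25920, spread=20149/129600
Step 5: max=2005109/518400, min=19506067/5184000, spread=545023/5184000
Step 6: max=24988763/6480000, min=1176776249/311040000, spread=36295/497664
Step 7: max=5976664169/1555200000, min=70764429403/18662400000, spread=305773/5971968
Step 8: max=59665424503/15552000000, min=4255661329841/1119744000000, spread=2575951/71663616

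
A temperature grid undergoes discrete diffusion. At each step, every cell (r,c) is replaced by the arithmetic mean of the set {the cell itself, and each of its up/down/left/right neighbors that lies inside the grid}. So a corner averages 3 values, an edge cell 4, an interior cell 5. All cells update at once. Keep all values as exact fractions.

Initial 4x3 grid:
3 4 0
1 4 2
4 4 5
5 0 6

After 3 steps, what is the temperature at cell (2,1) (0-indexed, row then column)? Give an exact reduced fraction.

Step 1: cell (2,1) = 17/5
Step 2: cell (2,1) = 179/50
Step 3: cell (2,1) = 20107/6000
Full grid after step 3:
  1217/432 39203/14400 389/144
  10847/3600 18247/6000 3599/1200
  3979/1200 20107/6000 12587/3600
  2423/720 51623/14400 7819/2160

Answer: 20107/6000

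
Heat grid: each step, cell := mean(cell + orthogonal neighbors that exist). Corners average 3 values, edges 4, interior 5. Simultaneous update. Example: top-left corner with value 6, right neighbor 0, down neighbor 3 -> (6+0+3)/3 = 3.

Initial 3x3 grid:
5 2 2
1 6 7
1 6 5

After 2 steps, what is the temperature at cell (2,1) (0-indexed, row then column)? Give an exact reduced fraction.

Step 1: cell (2,1) = 9/2
Step 2: cell (2,1) = 527/120
Full grid after step 2:
  29/9 869/240 149/36
  779/240 209/50 143/30
  125/36 527/120 31/6

Answer: 527/120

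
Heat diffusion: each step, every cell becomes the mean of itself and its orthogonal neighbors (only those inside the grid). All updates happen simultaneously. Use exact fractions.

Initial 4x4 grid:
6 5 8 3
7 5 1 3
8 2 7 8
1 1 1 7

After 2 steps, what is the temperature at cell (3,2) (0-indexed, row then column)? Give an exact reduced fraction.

Answer: 863/240

Derivation:
Step 1: cell (3,2) = 4
Step 2: cell (3,2) = 863/240
Full grid after step 2:
  37/6 81/16 1183/240 38/9
  21/4 259/50 103/25 73/15
  71/15 363/100 469/100 287/60
  109/36 791/240 863/240 187/36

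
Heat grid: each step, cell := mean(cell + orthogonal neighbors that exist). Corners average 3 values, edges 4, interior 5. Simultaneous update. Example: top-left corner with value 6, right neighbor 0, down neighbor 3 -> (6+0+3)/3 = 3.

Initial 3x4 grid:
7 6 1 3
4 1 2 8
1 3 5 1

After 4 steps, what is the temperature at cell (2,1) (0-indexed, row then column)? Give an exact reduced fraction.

Step 1: cell (2,1) = 5/2
Step 2: cell (2,1) = 667/240
Step 3: cell (2,1) = 21841/7200
Step 4: cell (2,1) = 686347/216000
Full grid after step 4:
  481577/129600 785347/216000 257789/72000 9649/2700
  2996783/864000 1225717/360000 615271/180000 1538219/432000
  415277/129600 686347/216000 718867/216000 112313/32400

Answer: 686347/216000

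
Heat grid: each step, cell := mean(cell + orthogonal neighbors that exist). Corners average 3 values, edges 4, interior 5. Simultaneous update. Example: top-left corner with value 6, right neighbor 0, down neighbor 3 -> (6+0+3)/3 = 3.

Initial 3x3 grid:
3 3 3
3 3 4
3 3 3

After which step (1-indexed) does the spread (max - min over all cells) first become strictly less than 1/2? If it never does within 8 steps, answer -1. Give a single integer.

Step 1: max=10/3, min=3, spread=1/3
  -> spread < 1/2 first at step 1
Step 2: max=787/240, min=3, spread=67/240
Step 3: max=6917/2160, min=607/200, spread=1807/10800
Step 4: max=2749963/864000, min=16561/5400, spread=33401/288000
Step 5: max=24557933/7776000, min=1663391/540000, spread=3025513/38880000
Step 6: max=9796126867/3110400000, min=89155949/28800000, spread=53531/995328
Step 7: max=585904925849/186624000000, min=24119116051/7776000000, spread=450953/11943936
Step 8: max=35101223560603/11197440000000, min=2900368610519/933120000000, spread=3799043/143327232

Answer: 1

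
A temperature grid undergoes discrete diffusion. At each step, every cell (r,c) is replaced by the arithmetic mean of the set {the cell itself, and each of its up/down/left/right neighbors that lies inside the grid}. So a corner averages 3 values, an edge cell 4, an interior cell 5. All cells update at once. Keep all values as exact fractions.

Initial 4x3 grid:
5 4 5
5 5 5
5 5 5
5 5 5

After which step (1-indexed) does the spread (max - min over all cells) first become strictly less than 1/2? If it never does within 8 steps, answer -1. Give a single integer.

Answer: 1

Derivation:
Step 1: max=5, min=14/3, spread=1/3
  -> spread < 1/2 first at step 1
Step 2: max=5, min=1133/240, spread=67/240
Step 3: max=5, min=10363/2160, spread=437/2160
Step 4: max=4991/1000, min=4162469/864000, spread=29951/172800
Step 5: max=16796/3375, min=37664179/7776000, spread=206761/1555200
Step 6: max=26834329/5400000, min=15095804429/3110400000, spread=14430763/124416000
Step 7: max=2142347273/432000000, min=908012258311/186624000000, spread=139854109/1492992000
Step 8: max=192548771023/38880000000, min=54564728109749/11197440000000, spread=7114543559/89579520000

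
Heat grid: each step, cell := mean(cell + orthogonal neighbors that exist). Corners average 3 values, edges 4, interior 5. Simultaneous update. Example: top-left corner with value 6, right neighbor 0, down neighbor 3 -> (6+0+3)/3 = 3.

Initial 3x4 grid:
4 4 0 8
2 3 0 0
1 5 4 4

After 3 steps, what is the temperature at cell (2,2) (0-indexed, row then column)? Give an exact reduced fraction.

Step 1: cell (2,2) = 13/4
Step 2: cell (2,2) = 317/120
Step 3: cell (2,2) = 5083/1800
Full grid after step 3:
  6233/2160 19487/7200 19807/7200 5599/2160
  6619/2400 5607/2000 15311/6000 4943/1800
  388/135 9881/3600 5083/1800 2897/1080

Answer: 5083/1800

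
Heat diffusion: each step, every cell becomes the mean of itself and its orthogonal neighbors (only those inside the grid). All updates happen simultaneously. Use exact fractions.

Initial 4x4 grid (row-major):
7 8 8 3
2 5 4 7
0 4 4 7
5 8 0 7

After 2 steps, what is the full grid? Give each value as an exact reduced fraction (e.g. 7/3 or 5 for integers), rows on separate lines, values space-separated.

After step 1:
  17/3 7 23/4 6
  7/2 23/5 28/5 21/4
  11/4 21/5 19/5 25/4
  13/3 17/4 19/4 14/3
After step 2:
  97/18 1381/240 487/80 17/3
  991/240 249/50 5 231/40
  887/240 98/25 123/25 599/120
  34/9 263/60 131/30 47/9

Answer: 97/18 1381/240 487/80 17/3
991/240 249/50 5 231/40
887/240 98/25 123/25 599/120
34/9 263/60 131/30 47/9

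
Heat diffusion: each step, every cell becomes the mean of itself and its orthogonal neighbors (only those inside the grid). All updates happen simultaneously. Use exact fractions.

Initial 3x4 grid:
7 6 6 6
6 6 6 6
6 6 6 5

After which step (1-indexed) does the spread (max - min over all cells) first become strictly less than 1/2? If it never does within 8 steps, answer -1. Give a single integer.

Step 1: max=19/3, min=17/3, spread=2/3
Step 2: max=113/18, min=103/18, spread=5/9
Step 3: max=1337/216, min=1255/216, spread=41/108
  -> spread < 1/2 first at step 3
Step 4: max=159737/25920, min=151303/25920, spread=4217/12960
Step 5: max=1904657/311040, min=1827823/311040, spread=38417/155520
Step 6: max=113877871/18662400, min=110070929/18662400, spread=1903471/9331200
Step 7: max=1361731417/223948800, min=1325654183/223948800, spread=18038617/111974400
Step 8: max=81505546523/13436928000, min=79737589477/13436928000, spread=883978523/6718464000

Answer: 3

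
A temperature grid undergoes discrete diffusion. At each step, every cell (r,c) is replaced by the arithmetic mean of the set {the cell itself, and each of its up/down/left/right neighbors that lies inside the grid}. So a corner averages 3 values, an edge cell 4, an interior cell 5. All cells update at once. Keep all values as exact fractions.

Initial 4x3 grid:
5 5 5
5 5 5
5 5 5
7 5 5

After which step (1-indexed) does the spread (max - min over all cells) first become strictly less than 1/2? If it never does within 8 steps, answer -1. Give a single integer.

Step 1: max=17/3, min=5, spread=2/3
Step 2: max=50/9, min=5, spread=5/9
Step 3: max=581/108, min=5, spread=41/108
  -> spread < 1/2 first at step 3
Step 4: max=69017/12960, min=5, spread=4217/12960
Step 5: max=4097149/777600, min=18079/3600, spread=38417/155520
Step 6: max=244480211/46656000, min=362597/72000, spread=1903471/9331200
Step 7: max=14597789089/2799360000, min=10915759/2160000, spread=18038617/111974400
Step 8: max=873076182851/167961600000, min=984926759/194400000, spread=883978523/6718464000

Answer: 3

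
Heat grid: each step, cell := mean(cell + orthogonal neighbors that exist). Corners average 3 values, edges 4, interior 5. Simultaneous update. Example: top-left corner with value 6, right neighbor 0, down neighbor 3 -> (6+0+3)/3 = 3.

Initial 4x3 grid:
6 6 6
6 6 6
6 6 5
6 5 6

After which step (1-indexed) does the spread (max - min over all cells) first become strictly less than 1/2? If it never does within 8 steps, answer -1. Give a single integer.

Step 1: max=6, min=16/3, spread=2/3
Step 2: max=6, min=447/80, spread=33/80
  -> spread < 1/2 first at step 2
Step 3: max=6, min=12101/2160, spread=859/2160
Step 4: max=10721/1800, min=735997/129600, spread=7183/25920
Step 5: max=641789/108000, min=44316923/7776000, spread=378377/1555200
Step 6: max=6390211/1080000, min=2673698377/466560000, spread=3474911/18662400
Step 7: max=573746011/97200000, min=160878799643/27993600000, spread=174402061/1119744000
Step 8: max=68672183273/11664000000, min=9680411433937/1679616000000, spread=1667063659/13436928000

Answer: 2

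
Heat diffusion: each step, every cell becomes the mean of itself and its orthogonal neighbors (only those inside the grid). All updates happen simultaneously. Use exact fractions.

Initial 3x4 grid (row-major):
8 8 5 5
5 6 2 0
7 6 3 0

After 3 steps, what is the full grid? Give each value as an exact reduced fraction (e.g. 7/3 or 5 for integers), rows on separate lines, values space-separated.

Answer: 507/80 13697/2400 31661/7200 3691/1080
4889/800 5253/1000 22913/6000 40087/14400
457/80 3899/800 8087/2400 109/45

Derivation:
After step 1:
  7 27/4 5 10/3
  13/2 27/5 16/5 7/4
  6 11/2 11/4 1
After step 2:
  27/4 483/80 1097/240 121/36
  249/40 547/100 181/50 557/240
  6 393/80 249/80 11/6
After step 3:
  507/80 13697/2400 31661/7200 3691/1080
  4889/800 5253/1000 22913/6000 40087/14400
  457/80 3899/800 8087/2400 109/45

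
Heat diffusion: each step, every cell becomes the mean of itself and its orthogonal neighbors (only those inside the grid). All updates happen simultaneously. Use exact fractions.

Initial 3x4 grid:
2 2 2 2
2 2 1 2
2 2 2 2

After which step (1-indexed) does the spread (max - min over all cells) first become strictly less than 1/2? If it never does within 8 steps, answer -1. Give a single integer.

Answer: 1

Derivation:
Step 1: max=2, min=7/4, spread=1/4
  -> spread < 1/2 first at step 1
Step 2: max=2, min=177/100, spread=23/100
Step 3: max=787/400, min=8789/4800, spread=131/960
Step 4: max=14009/7200, min=79849/43200, spread=841/8640
Step 5: max=2786627/1440000, min=32017949/17280000, spread=56863/691200
Step 6: max=24930457/12960000, min=289505659/155520000, spread=386393/6220800
Step 7: max=9947641187/5184000000, min=116022276869/62208000000, spread=26795339/497664000
Step 8: max=594993850333/311040000000, min=6981144285871/3732480000000, spread=254051069/5971968000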